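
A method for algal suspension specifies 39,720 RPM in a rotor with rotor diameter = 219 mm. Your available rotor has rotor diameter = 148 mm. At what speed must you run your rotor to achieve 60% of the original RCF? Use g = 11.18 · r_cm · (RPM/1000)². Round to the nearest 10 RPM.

37430 RPM

Original rotor: r = 219 mm / 2 = 109.5 mm = 10.95 cm
RCF = 11.18 × r × (N/1000)²
RCF_original = 11.18 × 10.95 × (39.72)² = 11.18 × 10.95 × 1,577.6784 ≈ 193,141 × g
Target RCF = 0.6 × 193,141 ≈ 115,884.6 × g
Your rotor: r = 148 mm / 2 = 74 mm = 7.4 cm
115,884.6 = 11.18 × 7.4 × (N/1000)²
(N/1000)² = 115,884.6 / 82.732 = 1400.723
N = 1000 × √1400.723 ≈ 37,426.2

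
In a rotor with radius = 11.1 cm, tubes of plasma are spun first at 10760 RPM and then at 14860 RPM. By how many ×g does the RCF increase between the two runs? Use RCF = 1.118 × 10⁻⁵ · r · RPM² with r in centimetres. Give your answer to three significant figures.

RCF₁ = 1.118 × 10⁻⁵ × 11.1 × (10760)² = 1.118 × 10⁻⁵ × 11.1 × 115,777,600 ≈ 14,367.8 × g
RCF₂ = 1.118 × 10⁻⁵ × 11.1 × (14860)² = 1.118 × 10⁻⁵ × 11.1 × 220,819,600 ≈ 27,403.3 × g
Increase = 27,403.3 − 14,367.8 = 13,035.5

≈ 13000 ×g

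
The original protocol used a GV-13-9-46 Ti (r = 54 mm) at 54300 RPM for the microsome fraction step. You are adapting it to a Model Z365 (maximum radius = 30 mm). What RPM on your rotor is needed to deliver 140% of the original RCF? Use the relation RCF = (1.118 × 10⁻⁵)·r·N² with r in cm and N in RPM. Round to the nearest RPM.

≈ 86199 RPM

Original rotor: r = 54 mm = 5.4 cm
RCF_original = 1.118 × 10⁻⁵ × 5.4 × (54300)² = 1.118 × 10⁻⁵ × 5.4 × 2,948,490,000 ≈ 178,006.2 × g
Target RCF = 1.4 × 178,006.2 ≈ 249,208.7 × g
Your rotor: r = 30 mm = 3.0 cm
249,208.7 = 1.118 × 10⁻⁵ × 3 × N²
N² = 249,208.7 / (3.354 × 10⁻⁵) = 7,430,193,798
N ≈ √7,430,193,798 ≈ 86,198.6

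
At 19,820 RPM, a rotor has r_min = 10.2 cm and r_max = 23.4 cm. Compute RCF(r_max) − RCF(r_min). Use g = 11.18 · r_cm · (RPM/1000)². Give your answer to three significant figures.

RCF_max = 11.18 × 23.4 × (19.82)² = 11.18 × 23.4 × 392.8324 ≈ 102,769.7 × g
RCF_min = 11.18 × 10.2 × (19.82)² = 11.18 × 10.2 × 392.8324 ≈ 44,797 × g
ΔRCF = 102,769.7 − 44,797 = 57,972.7

58000 x g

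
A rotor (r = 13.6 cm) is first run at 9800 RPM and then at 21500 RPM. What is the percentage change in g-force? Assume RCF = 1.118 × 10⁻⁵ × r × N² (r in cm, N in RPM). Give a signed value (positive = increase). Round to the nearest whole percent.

RCF ∝ N², so the ratio is (21500/9800)² = (2.193878)² = 4.8131.
Change = 4.8131 − 1 = +3.8131 → +381.3%.

+381%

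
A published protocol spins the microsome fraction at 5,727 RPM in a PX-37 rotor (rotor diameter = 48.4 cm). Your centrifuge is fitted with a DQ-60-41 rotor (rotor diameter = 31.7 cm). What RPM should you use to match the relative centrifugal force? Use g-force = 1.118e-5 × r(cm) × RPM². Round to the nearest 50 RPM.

Original rotor: r = 48.4 / 2 = 24.2 cm
RCF_original = 1.118 × 10⁻⁵ × 24.2 × (5727)² = 1.118 × 10⁻⁵ × 24.2 × 32,798,529 ≈ 8,873.8 × g
Your rotor: r = 31.7 / 2 = 15.85 cm
8,873.8 = 1.118 × 10⁻⁵ × 15.85 × N²
N² = 8,873.8 / (17.7203 × 10⁻⁵) = 50,077,030
N ≈ √50,077,030 ≈ 7,076.5

≈ 7100 RPM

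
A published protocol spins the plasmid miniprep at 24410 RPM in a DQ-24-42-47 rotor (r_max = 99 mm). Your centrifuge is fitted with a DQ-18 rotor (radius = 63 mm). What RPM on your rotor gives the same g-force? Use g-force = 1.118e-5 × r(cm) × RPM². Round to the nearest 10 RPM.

30600 RPM

Original rotor: r = 99 mm = 9.9 cm
RCF_original = 1.118 × 10⁻⁵ × 9.9 × (24410)² = 1.118 × 10⁻⁵ × 9.9 × 595,848,100 ≈ 65,949.7 × g
Your rotor: r = 63 mm = 6.3 cm
65,949.7 = 1.118 × 10⁻⁵ × 6.3 × N²
N² = 65,949.7 / (7.0434 × 10⁻⁵) = 936,333,305
N ≈ √936,333,305 ≈ 30,599.6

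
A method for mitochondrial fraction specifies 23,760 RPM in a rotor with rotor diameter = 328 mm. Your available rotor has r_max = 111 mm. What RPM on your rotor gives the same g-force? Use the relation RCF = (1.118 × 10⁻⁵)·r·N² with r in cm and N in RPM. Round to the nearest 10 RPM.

Original rotor: r = 328 mm / 2 = 164 mm = 16.4 cm
RCF = 1.118 × 10⁻⁵ × r × N²
RCF_original = 1.118 × 10⁻⁵ × 16.4 × (23760)² = 1.118 × 10⁻⁵ × 16.4 × 564,537,600 ≈ 103,509.1 × g
Your rotor: r = 111 mm = 11.1 cm
103,509.1 = 1.118 × 10⁻⁵ × 11.1 × N²
N² = 103,509.1 / (12.4098 × 10⁻⁵) = 834,091,605
N ≈ √834,091,605 ≈ 28,880.6

≈ 28880 RPM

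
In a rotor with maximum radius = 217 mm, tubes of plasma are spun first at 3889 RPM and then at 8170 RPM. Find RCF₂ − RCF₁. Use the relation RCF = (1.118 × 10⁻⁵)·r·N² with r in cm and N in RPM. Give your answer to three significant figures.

12500 ×g

r = 217 mm = 21.7 cm
RCF₁ = 1.118 × 10⁻⁵ × 21.7 × (3889)² = 1.118 × 10⁻⁵ × 21.7 × 15,124,321 ≈ 3,669.3 × g
RCF₂ = 1.118 × 10⁻⁵ × 21.7 × (8170)² = 1.118 × 10⁻⁵ × 21.7 × 66,748,900 ≈ 16,193.7 × g
Increase = 16,193.7 − 3,669.3 = 12,524.4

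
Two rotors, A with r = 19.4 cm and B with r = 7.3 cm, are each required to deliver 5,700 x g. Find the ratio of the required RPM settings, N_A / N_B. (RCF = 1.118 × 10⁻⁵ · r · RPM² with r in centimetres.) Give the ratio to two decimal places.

At fixed RCF, N ∝ 1/√r, so N_A/N_B = √(r_B/r_A) = √(7.3/19.4) = √0.376289 = 0.6134.

0.61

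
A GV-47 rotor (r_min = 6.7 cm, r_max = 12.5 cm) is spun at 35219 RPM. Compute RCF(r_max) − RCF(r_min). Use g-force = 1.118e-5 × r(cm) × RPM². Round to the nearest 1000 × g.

RCF_max = 1.118 × 10⁻⁵ × 12.5 × (35219)² = 1.118 × 10⁻⁵ × 12.5 × 1,240,377,961 ≈ 173,342.8 × g
RCF_min = 1.118 × 10⁻⁵ × 6.7 × (35219)² = 1.118 × 10⁻⁵ × 6.7 × 1,240,377,961 ≈ 92,911.8 × g
ΔRCF = 173,342.8 − 92,911.8 = 80,431

80000 × g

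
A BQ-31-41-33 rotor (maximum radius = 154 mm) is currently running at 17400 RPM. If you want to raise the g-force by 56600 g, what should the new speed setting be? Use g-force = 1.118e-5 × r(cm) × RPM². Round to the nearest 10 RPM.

r = 154 mm = 15.4 cm
Current RCF = 1.118 × 10⁻⁵ × 15.4 × (17400)² = 1.118 × 10⁻⁵ × 15.4 × 302,760,000 ≈ 52,126.8 × g
Target RCF = 52,126.8 + 56,600 = 108,726.8 × g
N² = 108,726.8 / (17.2172 × 10⁻⁵) = 631,501,057
N ≈ √631,501,057 ≈ 25,129.7

25130 RPM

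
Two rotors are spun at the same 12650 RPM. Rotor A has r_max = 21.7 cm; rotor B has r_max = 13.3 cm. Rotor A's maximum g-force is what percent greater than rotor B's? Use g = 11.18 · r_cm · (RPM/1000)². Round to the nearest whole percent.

63%

At equal RPM, RCF scales linearly with r: ratio = 21.7 / 13.3 = 1.6316.
So rotor A delivers 63.2% more g-force.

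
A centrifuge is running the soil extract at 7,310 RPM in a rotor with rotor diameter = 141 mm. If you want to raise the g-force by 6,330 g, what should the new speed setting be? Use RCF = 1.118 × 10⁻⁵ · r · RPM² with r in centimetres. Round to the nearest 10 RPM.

r = 141 mm / 2 = 70.5 mm = 7.05 cm
Current RCF = 1.118 × 10⁻⁵ × 7.05 × (7310)² = 1.118 × 10⁻⁵ × 7.05 × 53,436,100 ≈ 4,211.8 × g
Target RCF = 4,211.8 + 6,330 = 10,541.8 × g
N² = 10,541.8 / (7.8819 × 10⁻⁵) = 133,746,939
N ≈ √133,746,939 ≈ 11,564.9

N₂ ≈ 11560 RPM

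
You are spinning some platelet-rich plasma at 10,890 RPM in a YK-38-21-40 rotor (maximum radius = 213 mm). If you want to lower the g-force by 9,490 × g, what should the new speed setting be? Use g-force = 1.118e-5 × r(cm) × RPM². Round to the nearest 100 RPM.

r = 213 mm = 21.3 cm
Current RCF = 1.118 × 10⁻⁵ × 21.3 × (10890)² = 1.118 × 10⁻⁵ × 21.3 × 118,592,100 ≈ 28,240.8 × g
Target RCF = 28,240.8 − 9,490 = 18,750.8 × g
N² = 18,750.8 / (23.8134 × 10⁻⁵) = 78,740,541
N ≈ √78,740,541 ≈ 8,873.6

N₂ ≈ 8900 RPM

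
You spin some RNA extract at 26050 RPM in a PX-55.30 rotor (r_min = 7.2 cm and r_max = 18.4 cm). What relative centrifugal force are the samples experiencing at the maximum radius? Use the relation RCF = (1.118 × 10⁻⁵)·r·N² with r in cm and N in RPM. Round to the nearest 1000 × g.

Use r_max = 18.4 cm.
RCF = 1.118 × 10⁻⁵ × r × N²
RCF = 1.118 × 10⁻⁵ × 18.4 × (26050)² = 1.118 × 10⁻⁵ × 18.4 × 678,602,500 ≈ 139,596.7 × g

140000 g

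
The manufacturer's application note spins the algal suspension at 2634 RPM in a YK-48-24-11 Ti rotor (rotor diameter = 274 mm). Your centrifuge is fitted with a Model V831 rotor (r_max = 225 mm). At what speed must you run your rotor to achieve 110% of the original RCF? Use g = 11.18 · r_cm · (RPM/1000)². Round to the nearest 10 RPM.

2160 RPM

Original rotor: r = 274 mm / 2 = 137 mm = 13.7 cm
RCF = 11.18 × r × (N/1000)²
RCF_original = 11.18 × 13.7 × (2.634)² = 11.18 × 13.7 × 6.937956 ≈ 1,062.7 × g
Target RCF = 1.1 × 1,062.7 ≈ 1,169 × g
Your rotor: r = 225 mm = 22.5 cm
1,169 = 11.18 × 22.5 × (N/1000)²
(N/1000)² = 1,169 / 251.55 = 4.647187
N = 1000 × √4.647187 ≈ 2,155.7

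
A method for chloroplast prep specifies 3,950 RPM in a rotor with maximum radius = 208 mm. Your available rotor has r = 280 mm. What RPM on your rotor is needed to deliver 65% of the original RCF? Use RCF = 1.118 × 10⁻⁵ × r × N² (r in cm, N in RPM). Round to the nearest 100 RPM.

Original rotor: r = 208 mm = 20.8 cm
RCF_original = 1.118 × 10⁻⁵ × 20.8 × (3950)² = 1.118 × 10⁻⁵ × 20.8 × 15,602,500 ≈ 3,628.3 × g
Target RCF = 0.65 × 3,628.3 ≈ 2,358.4 × g
Your rotor: r = 280 mm = 28.0 cm
2,358.4 = 1.118 × 10⁻⁵ × 28 × N²
N² = 2,358.4 / (31.304 × 10⁻⁵) = 7,533,861
N ≈ √7,533,861 ≈ 2,744.8

≈ 2700 RPM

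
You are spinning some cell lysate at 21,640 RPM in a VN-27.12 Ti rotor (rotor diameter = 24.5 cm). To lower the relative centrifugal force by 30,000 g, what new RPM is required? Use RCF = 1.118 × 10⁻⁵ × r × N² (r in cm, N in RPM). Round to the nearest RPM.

r = 24.5 / 2 = 12.25 cm
Current RCF = 1.118 × 10⁻⁵ × 12.25 × (21640)² = 1.118 × 10⁻⁵ × 12.25 × 468,289,600 ≈ 64,134.6 × g
Target RCF = 64,134.6 − 30,000 = 34,134.6 × g
N² = 34,134.6 / (13.6955 × 10⁻⁵) = 249,239,531
N ≈ √249,239,531 ≈ 15,787.3

≈ 15787 RPM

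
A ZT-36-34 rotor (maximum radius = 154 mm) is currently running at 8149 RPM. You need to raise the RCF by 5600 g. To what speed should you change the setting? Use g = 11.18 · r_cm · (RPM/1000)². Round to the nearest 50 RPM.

≈ 9950 RPM

r = 154 mm = 15.4 cm
Current RCF = 11.18 × 15.4 × (8.149)² = 11.18 × 15.4 × 66.406201 ≈ 11,433.3 × g
Target RCF = 11,433.3 + 5,600 = 17,033.3 × g
(N/1000)² = 17,033.3 / 172.172 = 98.93188
N = 1000 × √98.93188 ≈ 9,946.5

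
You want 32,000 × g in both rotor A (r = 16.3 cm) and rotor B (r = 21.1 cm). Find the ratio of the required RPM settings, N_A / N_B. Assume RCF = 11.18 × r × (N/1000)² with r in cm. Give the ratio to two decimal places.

At fixed RCF, N ∝ 1/√r, so N_A/N_B = √(r_B/r_A) = √(21.1/16.3) = √1.294479 = 1.1378.

1.14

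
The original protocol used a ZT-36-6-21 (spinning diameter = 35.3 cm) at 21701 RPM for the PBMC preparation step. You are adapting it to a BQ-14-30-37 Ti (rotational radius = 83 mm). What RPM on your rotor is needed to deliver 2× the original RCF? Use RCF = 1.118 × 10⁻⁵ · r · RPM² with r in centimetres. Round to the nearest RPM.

44754 RPM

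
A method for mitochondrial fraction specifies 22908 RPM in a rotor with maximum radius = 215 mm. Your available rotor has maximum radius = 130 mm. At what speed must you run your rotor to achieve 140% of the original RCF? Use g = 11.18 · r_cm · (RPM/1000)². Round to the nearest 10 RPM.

34860 RPM

Original rotor: r = 215 mm = 21.5 cm
RCF_original = 11.18 × 21.5 × (22.908)² = 11.18 × 21.5 × 524.776464 ≈ 126,140.5 × g
Target RCF = 1.4 × 126,140.5 ≈ 176,596.7 × g
Your rotor: r = 130 mm = 13.0 cm
176,596.7 = 11.18 × 13 × (N/1000)²
(N/1000)² = 176,596.7 / 145.34 = 1215.059
N = 1000 × √1215.059 ≈ 34,857.7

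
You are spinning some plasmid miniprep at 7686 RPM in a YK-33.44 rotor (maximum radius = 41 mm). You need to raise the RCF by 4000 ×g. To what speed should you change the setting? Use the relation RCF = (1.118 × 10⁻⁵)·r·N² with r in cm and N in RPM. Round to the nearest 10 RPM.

N₂ ≈ 12100 RPM

r = 41 mm = 4.1 cm
Current RCF = 1.118 × 10⁻⁵ × 4.1 × (7686)² = 1.118 × 10⁻⁵ × 4.1 × 59,074,596 ≈ 2,707.9 × g
Target RCF = 2,707.9 + 4,000 = 6,707.9 × g
N² = 6,707.9 / (4.5838 × 10⁻⁵) = 146,339,282
N ≈ √146,339,282 ≈ 12,097.1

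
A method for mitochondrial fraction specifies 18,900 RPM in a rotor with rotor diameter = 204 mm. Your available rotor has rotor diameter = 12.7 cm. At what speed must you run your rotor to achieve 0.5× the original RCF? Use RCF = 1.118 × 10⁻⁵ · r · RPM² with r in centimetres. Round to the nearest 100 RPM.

Original rotor: r = 204 mm / 2 = 102 mm = 10.2 cm
RCF_original = 1.118 × 10⁻⁵ × 10.2 × (18900)² = 1.118 × 10⁻⁵ × 10.2 × 357,210,000 ≈ 40,734.8 × g
Target RCF = 0.5 × 40,734.8 ≈ 20,367.4 × g
Your rotor: r = 12.7 / 2 = 6.35 cm
20,367.4 = 1.118 × 10⁻⁵ × 6.35 × N²
N² = 20,367.4 / (7.0993 × 10⁻⁵) = 286,893,074
N ≈ √286,893,074 ≈ 16,937.9

16900 RPM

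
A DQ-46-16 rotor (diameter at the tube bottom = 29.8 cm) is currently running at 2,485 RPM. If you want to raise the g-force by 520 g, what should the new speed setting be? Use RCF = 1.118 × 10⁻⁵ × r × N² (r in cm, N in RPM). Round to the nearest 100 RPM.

r = 29.8 / 2 = 14.9 cm
Current RCF = 1.118 × 10⁻⁵ × 14.9 × (2485)² = 1.118 × 10⁻⁵ × 14.9 × 6,175,225 ≈ 1,028.7 × g
Target RCF = 1,028.7 + 520 = 1,548.7 × g
N² = 1,548.7 / (16.6582 × 10⁻⁵) = 9,296,923
N ≈ √9,296,923 ≈ 3,049.1

3000 RPM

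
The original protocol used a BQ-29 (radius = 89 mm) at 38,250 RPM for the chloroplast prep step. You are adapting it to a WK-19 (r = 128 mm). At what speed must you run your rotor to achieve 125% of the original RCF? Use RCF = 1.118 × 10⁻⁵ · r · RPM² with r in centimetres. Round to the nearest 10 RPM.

35660 RPM

Original rotor: r = 89 mm = 8.9 cm
RCF = 1.118 × 10⁻⁵ × r × N²
RCF_original = 1.118 × 10⁻⁵ × 8.9 × (38250)² = 1.118 × 10⁻⁵ × 8.9 × 1,463,062,500 ≈ 145,577.6 × g
Target RCF = 1.25 × 145,577.6 ≈ 181,972 × g
Your rotor: r = 128 mm = 12.8 cm
181,972 = 1.118 × 10⁻⁵ × 12.8 × N²
N² = 181,972 / (14.3104 × 10⁻⁵) = 1,271,606,664
N ≈ √1,271,606,664 ≈ 35,659.6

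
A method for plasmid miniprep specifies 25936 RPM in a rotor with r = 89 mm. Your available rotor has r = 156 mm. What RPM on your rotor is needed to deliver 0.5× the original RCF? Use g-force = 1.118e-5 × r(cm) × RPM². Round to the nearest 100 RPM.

13900 RPM

Original rotor: r = 89 mm = 8.9 cm
RCF_original = 1.118 × 10⁻⁵ × 8.9 × (25936)² = 1.118 × 10⁻⁵ × 8.9 × 672,676,096 ≈ 66,932.6 × g
Target RCF = 0.5 × 66,932.6 ≈ 33,466.3 × g
Your rotor: r = 156 mm = 15.6 cm
33,466.3 = 1.118 × 10⁻⁵ × 15.6 × N²
N² = 33,466.3 / (17.4408 × 10⁻⁵) = 191,885,120
N ≈ √191,885,120 ≈ 13,852.3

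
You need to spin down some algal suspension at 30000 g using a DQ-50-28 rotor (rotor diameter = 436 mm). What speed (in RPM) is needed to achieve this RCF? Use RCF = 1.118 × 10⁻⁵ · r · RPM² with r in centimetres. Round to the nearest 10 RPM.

r = 436 mm / 2 = 218 mm = 21.8 cm
30,000 = 1.118 × 10⁻⁵ × 21.8 × N²
N² = 30,000 / (24.3724 × 10⁻⁵) = 123,090,053
N ≈ √123,090,053 ≈ 11,094.6

11090 RPM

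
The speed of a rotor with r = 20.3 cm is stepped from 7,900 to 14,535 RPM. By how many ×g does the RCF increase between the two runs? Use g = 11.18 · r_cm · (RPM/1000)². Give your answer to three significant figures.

RCF₁ = 11.18 × 20.3 × (7.9)² = 11.18 × 20.3 × 62.41 ≈ 14,164.2 × g
RCF₂ = 11.18 × 20.3 × (14.535)² = 11.18 × 20.3 × 211.266225 ≈ 47,947.7 × g
Increase = 47,947.7 − 14,164.2 = 33,783.5

≈ 33800 ×g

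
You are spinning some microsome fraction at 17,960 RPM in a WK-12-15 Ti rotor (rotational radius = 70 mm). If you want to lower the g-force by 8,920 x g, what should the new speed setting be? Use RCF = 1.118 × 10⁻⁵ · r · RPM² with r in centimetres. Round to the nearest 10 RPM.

14440 RPM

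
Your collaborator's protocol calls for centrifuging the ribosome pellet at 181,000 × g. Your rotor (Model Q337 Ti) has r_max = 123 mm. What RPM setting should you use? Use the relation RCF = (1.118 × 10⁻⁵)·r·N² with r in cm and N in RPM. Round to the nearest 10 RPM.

N ≈ 36280 RPM

r = 123 mm = 12.3 cm
RCF = 1.118 × 10⁻⁵ × r × N²
181,000 = 1.118 × 10⁻⁵ × 12.3 × N²
N² = 181,000 / (13.7514 × 10⁻⁵) = 1,316,229,620
N ≈ √1,316,229,620 ≈ 36,279.9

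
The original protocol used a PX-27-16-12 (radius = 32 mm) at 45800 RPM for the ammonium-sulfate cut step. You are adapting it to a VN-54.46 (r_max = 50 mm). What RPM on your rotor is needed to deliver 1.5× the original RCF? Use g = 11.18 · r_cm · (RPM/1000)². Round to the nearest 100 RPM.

44900 RPM

Original rotor: r = 32 mm = 3.2 cm
RCF_original = 11.18 × 3.2 × (45.8)² = 11.18 × 3.2 × 2,097.64 ≈ 75,045.2 × g
Target RCF = 1.5 × 75,045.2 ≈ 112,567.8 × g
Your rotor: r = 50 mm = 5.0 cm
112,567.8 = 11.18 × 5 × (N/1000)²
(N/1000)² = 112,567.8 / 55.9 = 2013.735
N = 1000 × √2013.735 ≈ 44,874.7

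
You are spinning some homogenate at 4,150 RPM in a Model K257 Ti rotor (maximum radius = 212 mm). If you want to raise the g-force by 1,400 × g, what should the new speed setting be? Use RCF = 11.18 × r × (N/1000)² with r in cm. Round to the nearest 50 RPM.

≈ 4800 RPM

r = 212 mm = 21.2 cm
Current RCF = 11.18 × 21.2 × (4.15)² = 11.18 × 21.2 × 17.2225 ≈ 4,082 × g
Target RCF = 4,082 + 1,400 = 5,482 × g
(N/1000)² = 5,482 / 237.016 = 23.12924
N = 1000 × √23.12924 ≈ 4,809.3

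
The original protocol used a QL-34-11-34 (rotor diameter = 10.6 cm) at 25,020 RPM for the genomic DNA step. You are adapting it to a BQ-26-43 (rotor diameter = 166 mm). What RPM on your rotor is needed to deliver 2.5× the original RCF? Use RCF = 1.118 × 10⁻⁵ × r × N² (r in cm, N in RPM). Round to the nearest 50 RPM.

31600 RPM

Original rotor: r = 10.6 / 2 = 5.3 cm
RCF_original = 1.118 × 10⁻⁵ × 5.3 × (25020)² = 1.118 × 10⁻⁵ × 5.3 × 626,000,400 ≈ 37,093 × g
Target RCF = 2.5 × 37,093 ≈ 92,732.5 × g
Your rotor: r = 166 mm / 2 = 83 mm = 8.3 cm
92,732.5 = 1.118 × 10⁻⁵ × 8.3 × N²
N² = 92,732.5 / (9.2794 × 10⁻⁵) = 999,337,242
N ≈ √999,337,242 ≈ 31,612.3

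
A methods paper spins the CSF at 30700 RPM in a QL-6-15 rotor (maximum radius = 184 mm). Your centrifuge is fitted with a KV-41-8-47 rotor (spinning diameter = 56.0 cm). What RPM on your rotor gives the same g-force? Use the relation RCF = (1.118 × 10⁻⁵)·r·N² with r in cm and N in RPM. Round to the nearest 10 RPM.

≈ 24890 RPM

Original rotor: r = 184 mm = 18.4 cm
RCF = 1.118 × 10⁻⁵ × r × N²
RCF_original = 1.118 × 10⁻⁵ × 18.4 × (30700)² = 1.118 × 10⁻⁵ × 18.4 × 942,490,000 ≈ 193,881.5 × g
Your rotor: r = 56.0 / 2 = 28 cm
193,881.5 = 1.118 × 10⁻⁵ × 28 × N²
N² = 193,881.5 / (31.304 × 10⁻⁵) = 619,350,562
N ≈ √619,350,562 ≈ 24,886.8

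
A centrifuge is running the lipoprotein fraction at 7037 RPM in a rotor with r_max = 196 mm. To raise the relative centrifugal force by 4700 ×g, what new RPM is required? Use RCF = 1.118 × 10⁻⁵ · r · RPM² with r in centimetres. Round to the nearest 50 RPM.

r = 196 mm = 19.6 cm
Current RCF = 1.118 × 10⁻⁵ × 19.6 × (7037)² = 1.118 × 10⁻⁵ × 19.6 × 49,519,369 ≈ 10,851.1 × g
Target RCF = 10,851.1 + 4,700 = 15,551.1 × g
N² = 15,551.1 / (21.9128 × 10⁻⁵) = 70,968,110
N ≈ √70,968,110 ≈ 8,424.3

N₂ ≈ 8400 RPM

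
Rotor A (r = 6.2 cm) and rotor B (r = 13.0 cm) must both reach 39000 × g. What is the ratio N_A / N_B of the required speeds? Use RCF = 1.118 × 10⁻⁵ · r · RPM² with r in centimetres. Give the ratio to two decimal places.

1.45

At fixed RCF, N ∝ 1/√r, so N_A/N_B = √(r_B/r_A) = √(13.0/6.2) = √2.096774 = 1.4480.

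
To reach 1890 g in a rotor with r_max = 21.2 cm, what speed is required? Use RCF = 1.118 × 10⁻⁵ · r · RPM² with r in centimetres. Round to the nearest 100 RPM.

1,890 = 1.118 × 10⁻⁵ × 21.2 × N²
N² = 1,890 / (23.7016 × 10⁻⁵) = 7,974,145
N ≈ √7,974,145 ≈ 2,823.9

2800 RPM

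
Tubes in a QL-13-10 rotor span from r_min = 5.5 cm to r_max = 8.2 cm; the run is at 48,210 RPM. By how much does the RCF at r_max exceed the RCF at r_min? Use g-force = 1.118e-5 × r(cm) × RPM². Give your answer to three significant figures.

≈ 70200 g

RCF_max = 1.118 × 10⁻⁵ × 8.2 × (48210)² = 1.118 × 10⁻⁵ × 8.2 × 2,324,204,100 ≈ 213,073.7 × g
RCF_min = 1.118 × 10⁻⁵ × 5.5 × (48210)² = 1.118 × 10⁻⁵ × 5.5 × 2,324,204,100 ≈ 142,915.3 × g
ΔRCF = 213,073.7 − 142,915.3 = 70,158.4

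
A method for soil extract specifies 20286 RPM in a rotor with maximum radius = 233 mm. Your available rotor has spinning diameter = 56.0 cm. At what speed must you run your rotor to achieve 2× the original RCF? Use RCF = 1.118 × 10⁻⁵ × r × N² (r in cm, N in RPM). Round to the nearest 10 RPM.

≈ 26170 RPM

Original rotor: r = 233 mm = 23.3 cm
RCF = 1.118 × 10⁻⁵ × r × N²
RCF_original = 1.118 × 10⁻⁵ × 23.3 × (20286)² = 1.118 × 10⁻⁵ × 23.3 × 411,521,796 ≈ 107,199 × g
Target RCF = 2 × 107,199 ≈ 214,398 × g
Your rotor: r = 56.0 / 2 = 28 cm
214,398 = 1.118 × 10⁻⁵ × 28 × N²
N² = 214,398 / (31.304 × 10⁻⁵) = 684,890,110
N ≈ √684,890,110 ≈ 26,170.4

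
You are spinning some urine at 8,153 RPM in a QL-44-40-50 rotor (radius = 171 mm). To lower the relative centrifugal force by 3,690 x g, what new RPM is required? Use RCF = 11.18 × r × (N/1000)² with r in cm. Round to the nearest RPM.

6868 RPM

r = 171 mm = 17.1 cm
Current RCF = 11.18 × 17.1 × (8.153)² = 11.18 × 17.1 × 66.471409 ≈ 12,707.9 × g
Target RCF = 12,707.9 − 3,690 = 9,017.9 × g
(N/1000)² = 9,017.9 / 191.178 = 47.17018
N = 1000 × √47.17018 ≈ 6,868.1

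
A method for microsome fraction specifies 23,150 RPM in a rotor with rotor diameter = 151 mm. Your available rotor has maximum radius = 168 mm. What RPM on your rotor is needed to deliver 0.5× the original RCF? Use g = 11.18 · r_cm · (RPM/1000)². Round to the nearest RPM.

Original rotor: r = 151 mm / 2 = 75.5 mm = 7.55 cm
RCF_original = 11.18 × 7.55 × (23.15)² = 11.18 × 7.55 × 535.9225 ≈ 45,236.7 × g
Target RCF = 0.5 × 45,236.7 ≈ 22,618.3 × g
Your rotor: r = 168 mm = 16.8 cm
22,618.3 = 11.18 × 16.8 × (N/1000)²
(N/1000)² = 22,618.3 / 187.824 = 120.4228
N = 1000 × √120.4228 ≈ 10,973.7

10974 RPM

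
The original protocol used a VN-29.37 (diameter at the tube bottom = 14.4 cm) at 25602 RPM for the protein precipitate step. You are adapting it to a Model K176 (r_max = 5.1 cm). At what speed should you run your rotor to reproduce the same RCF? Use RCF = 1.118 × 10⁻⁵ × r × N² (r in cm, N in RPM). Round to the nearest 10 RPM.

Original rotor: r = 14.4 / 2 = 7.2 cm
RCF = 1.118 × 10⁻⁵ × r × N²
RCF_original = 1.118 × 10⁻⁵ × 7.2 × (25602)² = 1.118 × 10⁻⁵ × 7.2 × 655,462,404 ≈ 52,762.1 × g
52,762.1 = 1.118 × 10⁻⁵ × 5.1 × N²
N² = 52,762.1 / (5.7018 × 10⁻⁵) = 925,358,659
N ≈ √925,358,659 ≈ 30,419.7

≈ 30420 RPM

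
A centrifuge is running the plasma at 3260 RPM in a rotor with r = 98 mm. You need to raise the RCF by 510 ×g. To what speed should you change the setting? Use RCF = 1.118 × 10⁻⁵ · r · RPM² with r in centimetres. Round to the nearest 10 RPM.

N₂ ≈ 3910 RPM

r = 98 mm = 9.8 cm
Current RCF = 1.118 × 10⁻⁵ × 9.8 × (3260)² = 1.118 × 10⁻⁵ × 9.8 × 10,627,600 ≈ 1,164.4 × g
Target RCF = 1,164.4 + 510 = 1,674.4 × g
N² = 1,674.4 / (10.9564 × 10⁻⁵) = 15,282,392
N ≈ √15,282,392 ≈ 3,909.3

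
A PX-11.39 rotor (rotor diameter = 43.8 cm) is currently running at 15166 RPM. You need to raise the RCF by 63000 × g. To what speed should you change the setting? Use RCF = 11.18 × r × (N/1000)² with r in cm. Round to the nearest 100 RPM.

r = 43.8 / 2 = 21.9 cm
Current RCF = 11.18 × 21.9 × (15.166)² = 11.18 × 21.9 × 230.007556 ≈ 56,315.5 × g
Target RCF = 56,315.5 + 63,000 = 119,315.5 × g
(N/1000)² = 119,315.5 / 244.842 = 487.3163
N = 1000 × √487.3163 ≈ 22,075.2

22100 RPM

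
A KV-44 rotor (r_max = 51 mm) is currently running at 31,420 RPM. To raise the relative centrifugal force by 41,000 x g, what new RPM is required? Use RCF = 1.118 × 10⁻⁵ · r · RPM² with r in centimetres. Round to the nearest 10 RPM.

≈ 41310 RPM

r = 51 mm = 5.1 cm
Current RCF = 1.118 × 10⁻⁵ × 5.1 × (31420)² = 1.118 × 10⁻⁵ × 5.1 × 987,216,400 ≈ 56,289.1 × g
Target RCF = 56,289.1 + 41,000 = 97,289.1 × g
N² = 97,289.1 / (5.7018 × 10⁻⁵) = 1,706,287,488
N ≈ √1,706,287,488 ≈ 41,307.2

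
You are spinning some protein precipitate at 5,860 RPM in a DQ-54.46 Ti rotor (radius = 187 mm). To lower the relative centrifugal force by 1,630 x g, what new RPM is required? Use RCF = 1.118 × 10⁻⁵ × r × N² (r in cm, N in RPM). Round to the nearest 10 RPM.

r = 187 mm = 18.7 cm
Current RCF = 1.118 × 10⁻⁵ × 18.7 × (5860)² = 1.118 × 10⁻⁵ × 18.7 × 34,339,600 ≈ 7,179.2 × g
Target RCF = 7,179.2 − 1,630 = 5,549.2 × g
N² = 5,549.2 / (20.9066 × 10⁻⁵) = 26,542,814
N ≈ √26,542,814 ≈ 5,152.0

≈ 5150 RPM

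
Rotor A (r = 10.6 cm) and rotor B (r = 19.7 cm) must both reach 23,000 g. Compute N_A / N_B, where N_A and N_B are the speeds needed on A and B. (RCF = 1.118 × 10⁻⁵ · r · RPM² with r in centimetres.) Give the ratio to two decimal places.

1.36

At fixed RCF, N ∝ 1/√r, so N_A/N_B = √(r_B/r_A) = √(19.7/10.6) = √1.858491 = 1.3633.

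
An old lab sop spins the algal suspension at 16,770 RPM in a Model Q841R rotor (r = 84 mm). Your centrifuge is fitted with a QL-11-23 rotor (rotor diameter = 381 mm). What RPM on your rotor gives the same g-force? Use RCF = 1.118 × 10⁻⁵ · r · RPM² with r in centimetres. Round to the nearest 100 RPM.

Original rotor: r = 84 mm = 8.4 cm
RCF_original = 1.118 × 10⁻⁵ × 8.4 × (16770)² = 1.118 × 10⁻⁵ × 8.4 × 281,232,900 ≈ 26,411.1 × g
Your rotor: r = 381 mm / 2 = 190.5 mm = 19.05 cm
26,411.1 = 1.118 × 10⁻⁵ × 19.05 × N²
N² = 26,411.1 / (21.2979 × 10⁻⁵) = 124,008,001
N ≈ √124,008,001 ≈ 11,135.9

≈ 11100 RPM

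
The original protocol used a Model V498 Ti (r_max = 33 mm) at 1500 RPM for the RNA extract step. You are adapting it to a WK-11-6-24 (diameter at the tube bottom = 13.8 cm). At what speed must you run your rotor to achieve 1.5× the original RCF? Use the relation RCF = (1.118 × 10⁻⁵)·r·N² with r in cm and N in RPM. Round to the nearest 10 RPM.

Original rotor: r = 33 mm = 3.3 cm
RCF = 1.118 × 10⁻⁵ × r × N²
RCF_original = 1.118 × 10⁻⁵ × 3.3 × (1500)² = 1.118 × 10⁻⁵ × 3.3 × 2,250,000 ≈ 83 × g
Target RCF = 1.5 × 83 ≈ 124.5 × g
Your rotor: r = 13.8 / 2 = 6.9 cm
124.5 = 1.118 × 10⁻⁵ × 6.9 × N²
N² = 124.5 / (7.7142 × 10⁻⁵) = 1,613,907
N ≈ √1,613,907 ≈ 1,270.4

1270 RPM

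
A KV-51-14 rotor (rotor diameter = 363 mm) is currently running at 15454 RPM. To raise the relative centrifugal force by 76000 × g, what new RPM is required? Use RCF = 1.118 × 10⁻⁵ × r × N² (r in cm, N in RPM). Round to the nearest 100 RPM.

24800 RPM

r = 363 mm / 2 = 181.5 mm = 18.15 cm
Current RCF = 1.118 × 10⁻⁵ × 18.15 × (15454)² = 1.118 × 10⁻⁵ × 18.15 × 238,826,116 ≈ 48,461.9 × g
Target RCF = 48,461.9 + 76,000 = 124,461.9 × g
N² = 124,461.9 / (20.2917 × 10⁻⁵) = 613,363,592
N ≈ √613,363,592 ≈ 24,766.2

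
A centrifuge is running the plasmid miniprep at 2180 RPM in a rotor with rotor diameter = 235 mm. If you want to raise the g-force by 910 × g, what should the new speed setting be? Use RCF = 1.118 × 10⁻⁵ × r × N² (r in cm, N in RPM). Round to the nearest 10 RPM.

r = 235 mm / 2 = 117.5 mm = 11.75 cm
Current RCF = 1.118 × 10⁻⁵ × 11.75 × (2180)² = 1.118 × 10⁻⁵ × 11.75 × 4,752,400 ≈ 624.3 × g
Target RCF = 624.3 + 910 = 1,534.3 × g
N² = 1,534.3 / (13.1365 × 10⁻⁵) = 11,679,671
N ≈ √11,679,671 ≈ 3,417.6

≈ 3420 RPM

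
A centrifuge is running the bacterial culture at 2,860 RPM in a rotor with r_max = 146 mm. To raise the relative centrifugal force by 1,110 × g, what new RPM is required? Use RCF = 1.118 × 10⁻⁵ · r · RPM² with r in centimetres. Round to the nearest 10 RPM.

N₂ ≈ 3870 RPM

r = 146 mm = 14.6 cm
Current RCF = 1.118 × 10⁻⁵ × 14.6 × (2860)² = 1.118 × 10⁻⁵ × 14.6 × 8,179,600 ≈ 1,335.1 × g
Target RCF = 1,335.1 + 1,110 = 2,445.1 × g
N² = 2,445.1 / (16.3228 × 10⁻⁵) = 14,979,660
N ≈ √14,979,660 ≈ 3,870.4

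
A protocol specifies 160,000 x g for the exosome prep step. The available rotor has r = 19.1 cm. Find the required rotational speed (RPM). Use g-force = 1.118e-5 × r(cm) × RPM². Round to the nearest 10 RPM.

160,000 = 1.118 × 10⁻⁵ × 19.1 × N²
N² = 160,000 / (21.3538 × 10⁻⁵) = 749,281,158
N ≈ √749,281,158 ≈ 27,373.0

27370 RPM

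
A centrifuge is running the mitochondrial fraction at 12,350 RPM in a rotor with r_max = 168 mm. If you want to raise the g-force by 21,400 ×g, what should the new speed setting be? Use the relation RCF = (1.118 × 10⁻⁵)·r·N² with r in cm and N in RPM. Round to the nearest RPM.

r = 168 mm = 16.8 cm
Current RCF = 1.118 × 10⁻⁵ × 16.8 × (12350)² = 1.118 × 10⁻⁵ × 16.8 × 152,522,500 ≈ 28,647.4 × g
Target RCF = 28,647.4 + 21,400 = 50,047.4 × g
N² = 50,047.4 / (18.7824 × 10⁻⁵) = 266,459,025
N ≈ √266,459,025 ≈ 16,323.6

16324 RPM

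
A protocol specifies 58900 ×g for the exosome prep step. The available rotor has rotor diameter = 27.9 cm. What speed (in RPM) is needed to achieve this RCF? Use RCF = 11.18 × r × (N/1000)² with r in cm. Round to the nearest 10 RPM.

N ≈ 19430 RPM

r = 27.9 / 2 = 13.95 cm
RCF = 11.18 × r × (N/1000)²
58,900 = 11.18 × 13.95 × (N/1000)²
(N/1000)² = 58,900 / 155.961 = 377.6585
N = 1000 × √377.6585 ≈ 19,433.4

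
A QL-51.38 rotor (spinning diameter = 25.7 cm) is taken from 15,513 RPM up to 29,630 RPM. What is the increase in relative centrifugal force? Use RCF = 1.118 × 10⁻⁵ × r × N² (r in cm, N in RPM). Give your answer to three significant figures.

r = 25.7 / 2 = 12.85 cm
RCF₁ = 1.118 × 10⁻⁵ × 12.85 × (15513)² = 1.118 × 10⁻⁵ × 12.85 × 240,653,169 ≈ 34,573 × g
RCF₂ = 1.118 × 10⁻⁵ × 12.85 × (29630)² = 1.118 × 10⁻⁵ × 12.85 × 877,936,900 ≈ 126,127 × g
Increase = 126,127 − 34,573 = 91,554

≈ 91600 x g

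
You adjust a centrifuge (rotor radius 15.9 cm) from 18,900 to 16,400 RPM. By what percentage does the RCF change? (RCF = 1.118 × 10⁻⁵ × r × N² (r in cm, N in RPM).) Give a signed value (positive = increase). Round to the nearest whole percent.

RCF ∝ N², so the ratio is (16400/18900)² = (0.867725)² = 0.7529.
Change = 0.7529 − 1 = -0.2471 → -24.7%.

-25%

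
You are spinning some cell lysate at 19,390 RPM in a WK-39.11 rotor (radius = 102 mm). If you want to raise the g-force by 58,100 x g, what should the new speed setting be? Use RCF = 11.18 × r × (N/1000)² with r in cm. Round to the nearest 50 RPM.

≈ 29750 RPM

r = 102 mm = 10.2 cm
Current RCF = 11.18 × 10.2 × (19.39)² = 11.18 × 10.2 × 375.9721 ≈ 42,874.4 × g
Target RCF = 42,874.4 + 58,100 = 100,974.4 × g
(N/1000)² = 100,974.4 / 114.036 = 885.4607
N = 1000 × √885.4607 ≈ 29,756.7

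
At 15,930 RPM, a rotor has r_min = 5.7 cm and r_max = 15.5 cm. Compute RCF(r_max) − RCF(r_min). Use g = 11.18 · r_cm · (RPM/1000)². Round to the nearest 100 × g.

27800 ×g

RCF_max = 11.18 × 15.5 × (15.93)² = 11.18 × 15.5 × 253.7649 ≈ 43,974.9 × g
RCF_min = 11.18 × 5.7 × (15.93)² = 11.18 × 5.7 × 253.7649 ≈ 16,171.4 × g
ΔRCF = 43,974.9 − 16,171.4 = 27,803.5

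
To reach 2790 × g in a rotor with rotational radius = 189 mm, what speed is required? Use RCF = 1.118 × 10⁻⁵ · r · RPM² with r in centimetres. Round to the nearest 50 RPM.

3650 RPM

r = 189 mm = 18.9 cm
2,790 = 1.118 × 10⁻⁵ × 18.9 × N²
N² = 2,790 / (21.1302 × 10⁻⁵) = 13,203,850
N ≈ √13,203,850 ≈ 3,633.7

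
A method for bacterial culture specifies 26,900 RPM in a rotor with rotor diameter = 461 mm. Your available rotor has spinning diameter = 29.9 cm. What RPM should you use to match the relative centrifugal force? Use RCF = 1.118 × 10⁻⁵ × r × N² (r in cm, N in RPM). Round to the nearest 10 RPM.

Original rotor: r = 461 mm / 2 = 230.5 mm = 23.05 cm
RCF_original = 1.118 × 10⁻⁵ × 23.05 × (26900)² = 1.118 × 10⁻⁵ × 23.05 × 723,610,000 ≈ 186,473.6 × g
Your rotor: r = 29.9 / 2 = 14.95 cm
186,473.6 = 1.118 × 10⁻⁵ × 14.95 × N²
N² = 186,473.6 / (16.7141 × 10⁻⁵) = 1,115,666,413
N ≈ √1,115,666,413 ≈ 33,401.6

≈ 33400 RPM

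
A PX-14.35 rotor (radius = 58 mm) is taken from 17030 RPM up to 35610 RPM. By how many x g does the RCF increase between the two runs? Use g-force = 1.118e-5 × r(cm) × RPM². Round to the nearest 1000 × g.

r = 58 mm = 5.8 cm
RCF₁ = 1.118 × 10⁻⁵ × 5.8 × (17030)² = 1.118 × 10⁻⁵ × 5.8 × 290,020,900 ≈ 18,806.1 × g
RCF₂ = 1.118 × 10⁻⁵ × 5.8 × (35610)² = 1.118 × 10⁻⁵ × 5.8 × 1,268,072,100 ≈ 82,226.9 × g
Increase = 82,226.9 − 18,806.1 = 63,420.8

≈ 63000 x g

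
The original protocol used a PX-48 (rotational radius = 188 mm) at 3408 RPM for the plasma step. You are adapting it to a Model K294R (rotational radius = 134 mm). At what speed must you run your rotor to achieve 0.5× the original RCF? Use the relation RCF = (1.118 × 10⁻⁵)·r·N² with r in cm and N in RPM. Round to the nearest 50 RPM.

2850 RPM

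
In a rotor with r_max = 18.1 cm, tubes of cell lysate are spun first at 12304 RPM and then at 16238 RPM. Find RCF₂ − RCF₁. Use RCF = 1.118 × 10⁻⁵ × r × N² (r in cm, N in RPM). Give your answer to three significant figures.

≈ 22700 ×g

RCF₁ = 1.118 × 10⁻⁵ × 18.1 × (12304)² = 1.118 × 10⁻⁵ × 18.1 × 151,388,416 ≈ 30,634.7 × g
RCF₂ = 1.118 × 10⁻⁵ × 18.1 × (16238)² = 1.118 × 10⁻⁵ × 18.1 × 263,672,644 ≈ 53,356.3 × g
Increase = 53,356.3 − 30,634.7 = 22,721.6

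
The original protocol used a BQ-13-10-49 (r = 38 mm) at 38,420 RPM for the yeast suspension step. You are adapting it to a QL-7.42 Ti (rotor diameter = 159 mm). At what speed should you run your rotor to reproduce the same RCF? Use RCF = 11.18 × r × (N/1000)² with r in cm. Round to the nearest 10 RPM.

≈ 26560 RPM

Original rotor: r = 38 mm = 3.8 cm
RCF_original = 11.18 × 3.8 × (38.42)² = 11.18 × 3.8 × 1,476.0964 ≈ 62,710.5 × g
Your rotor: r = 159 mm / 2 = 79.5 mm = 7.95 cm
62,710.5 = 11.18 × 7.95 × (N/1000)²
(N/1000)² = 62,710.5 / 88.881 = 705.5557
N = 1000 × √705.5557 ≈ 26,562.3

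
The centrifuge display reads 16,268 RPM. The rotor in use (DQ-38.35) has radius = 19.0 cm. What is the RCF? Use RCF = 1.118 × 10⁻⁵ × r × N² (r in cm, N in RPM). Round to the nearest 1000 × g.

≈ 56000 × g

RCF = 1.118 × 10⁻⁵ × 19 × (16268)² = 1.118 × 10⁻⁵ × 19 × 264,647,824 ≈ 56,216.5 × g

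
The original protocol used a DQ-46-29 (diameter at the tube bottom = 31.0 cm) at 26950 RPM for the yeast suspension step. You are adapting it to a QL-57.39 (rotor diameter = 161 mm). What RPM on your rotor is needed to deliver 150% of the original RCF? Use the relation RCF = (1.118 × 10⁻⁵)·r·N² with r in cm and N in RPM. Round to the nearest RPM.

≈ 45801 RPM

Original rotor: r = 31.0 / 2 = 15.5 cm
RCF = 1.118 × 10⁻⁵ × r × N²
RCF_original = 1.118 × 10⁻⁵ × 15.5 × (26950)² = 1.118 × 10⁻⁵ × 15.5 × 726,302,500 ≈ 125,861 × g
Target RCF = 1.5 × 125,861 ≈ 188,791.5 × g
Your rotor: r = 161 mm / 2 = 80.5 mm = 8.05 cm
188,791.5 = 1.118 × 10⁻⁵ × 8.05 × N²
N² = 188,791.5 / (8.9999 × 10⁻⁵) = 2,097,706,641
N ≈ √2,097,706,641 ≈ 45,800.7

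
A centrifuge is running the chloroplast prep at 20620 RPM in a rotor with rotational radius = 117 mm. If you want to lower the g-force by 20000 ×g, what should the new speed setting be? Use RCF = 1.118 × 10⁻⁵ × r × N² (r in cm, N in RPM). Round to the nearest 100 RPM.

16500 RPM

r = 117 mm = 11.7 cm
Current RCF = 1.118 × 10⁻⁵ × 11.7 × (20620)² = 1.118 × 10⁻⁵ × 11.7 × 425,184,400 ≈ 55,616.7 × g
Target RCF = 55,616.7 − 20,000 = 35,616.7 × g
N² = 35,616.7 / (13.0806 × 10⁻⁵) = 272,286,439
N ≈ √272,286,439 ≈ 16,501.1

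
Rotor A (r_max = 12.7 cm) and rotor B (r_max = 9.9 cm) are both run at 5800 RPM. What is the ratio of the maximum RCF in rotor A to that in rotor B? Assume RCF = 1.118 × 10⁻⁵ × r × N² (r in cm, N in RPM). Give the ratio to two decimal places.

At fixed N, RCF ∝ r, so RCF_A/RCF_B = r_A/r_B = 12.7 / 9.9 = 1.2828.

1.28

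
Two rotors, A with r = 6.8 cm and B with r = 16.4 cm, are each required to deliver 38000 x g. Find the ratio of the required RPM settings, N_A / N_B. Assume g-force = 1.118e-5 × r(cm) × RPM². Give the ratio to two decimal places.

1.55

At fixed RCF, N ∝ 1/√r, so N_A/N_B = √(r_B/r_A) = √(16.4/6.8) = √2.411765 = 1.5530.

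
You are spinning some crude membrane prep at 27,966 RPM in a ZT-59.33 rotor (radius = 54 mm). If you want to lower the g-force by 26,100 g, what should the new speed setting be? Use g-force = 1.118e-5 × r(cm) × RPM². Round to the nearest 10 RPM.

r = 54 mm = 5.4 cm
Current RCF = 1.118 × 10⁻⁵ × 5.4 × (27966)² = 1.118 × 10⁻⁵ × 5.4 × 782,097,156 ≈ 47,216.8 × g
Target RCF = 47,216.8 − 26,100 = 21,116.8 × g
N² = 21,116.8 / (6.0372 × 10⁻⁵) = 349,778,043
N ≈ √349,778,043 ≈ 18,702.4

≈ 18700 RPM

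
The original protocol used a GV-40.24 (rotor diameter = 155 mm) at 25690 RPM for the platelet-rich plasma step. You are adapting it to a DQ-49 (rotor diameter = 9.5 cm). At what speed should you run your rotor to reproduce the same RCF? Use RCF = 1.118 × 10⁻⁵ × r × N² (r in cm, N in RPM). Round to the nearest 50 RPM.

≈ 32800 RPM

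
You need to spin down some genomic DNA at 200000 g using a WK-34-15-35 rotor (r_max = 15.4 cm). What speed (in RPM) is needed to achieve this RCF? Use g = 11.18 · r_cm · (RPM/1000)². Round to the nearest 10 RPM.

34080 RPM

200,000 = 11.18 × 15.4 × (N/1000)²
(N/1000)² = 200,000 / 172.172 = 1161.629
N = 1000 × √1161.629 ≈ 34,082.7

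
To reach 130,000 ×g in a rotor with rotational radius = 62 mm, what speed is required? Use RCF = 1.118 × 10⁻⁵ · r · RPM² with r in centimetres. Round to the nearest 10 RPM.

N ≈ 43310 RPM

r = 62 mm = 6.2 cm
130,000 = 1.118 × 10⁻⁵ × 6.2 × N²
N² = 130,000 / (6.9316 × 10⁻⁵) = 1,875,468,867
N ≈ √1,875,468,867 ≈ 43,306.7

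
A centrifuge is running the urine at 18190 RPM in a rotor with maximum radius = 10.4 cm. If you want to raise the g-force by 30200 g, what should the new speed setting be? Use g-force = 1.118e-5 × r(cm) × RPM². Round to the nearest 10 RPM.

N₂ ≈ 24300 RPM

Current RCF = 1.118 × 10⁻⁵ × 10.4 × (18190)² = 1.118 × 10⁻⁵ × 10.4 × 330,876,100 ≈ 38,471.6 × g
Target RCF = 38,471.6 + 30,200 = 68,671.6 × g
N² = 68,671.6 / (11.6272 × 10⁻⁵) = 590,611,669
N ≈ √590,611,669 ≈ 24,302.5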